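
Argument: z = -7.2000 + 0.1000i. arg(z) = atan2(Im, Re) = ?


Re = -7.2, Im = 0.1
arg = atan2(0.1, -7.2) = 179.2043 degrees

arg(z) = 179.2043 degrees


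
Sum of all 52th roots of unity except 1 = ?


With w = e^(2*pi*i/52), all 52 of the 52th roots of unity w^0 = 1, w, ..., w^(51) sum to 0: 1 + w + ... + w^(51) = (1 - w^52)/(1 - w) = 0 since w^52 = 1, w ≠ 1.
Removing the root 1: w + w^2 + ... + w^(51) = 0 - 1 = -1

Sum = -1


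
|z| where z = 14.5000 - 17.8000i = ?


|z| = sqrt(14.5^2 + (-17.8)^2) = sqrt(210.25 + 316.84) = sqrt(527.09) = 22.9584

|z| = 22.9584


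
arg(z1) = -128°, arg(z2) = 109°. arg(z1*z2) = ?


arg(z1*z2) = -128° + 109° = -19°
Normalized to (-180°, 180°]: -19°

-19°


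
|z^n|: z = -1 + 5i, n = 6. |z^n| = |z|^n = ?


|z| = sqrt(1+25) = sqrt(26) = 5.0990
|z^6| = |z|^6 = (sqrt(26))^6 = 26^3 = 17576

|z^6| = 17576


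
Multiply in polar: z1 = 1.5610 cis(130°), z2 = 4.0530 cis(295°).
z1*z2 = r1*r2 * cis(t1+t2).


r = 1.5610 * 4.0530 = 6.3267
theta = 130° + 295° = 425° = 65° (mod 360)

6.3267 cis(65°)


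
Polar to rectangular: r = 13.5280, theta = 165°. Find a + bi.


a = 13.5280*cos(165°) = 13.5280*(-0.965926) = -13.0670
b = 13.5280*sin(165°) = 13.5280*0.25882 = 3.5013

-13.0670 + 3.5013i


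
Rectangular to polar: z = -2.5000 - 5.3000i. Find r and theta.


r = sqrt(6.25+28.09) = sqrt(34.34) = 5.8600
theta = atan2(-5.3, -2.5) = -115.2532 degrees

r = 5.8600, theta = -115.2532 degrees


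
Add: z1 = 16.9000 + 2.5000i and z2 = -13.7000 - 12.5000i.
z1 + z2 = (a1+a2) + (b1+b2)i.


Real: 16.9 - 13.7 = 3.2
Imag: 2.5 - 12.5 = -10

3.2000 - 10.0000i


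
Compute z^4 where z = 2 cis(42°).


r^4 = 2^4 = 16
n*theta = 4*42° = 168° = 168° (mod 360)
a = 16*cos(168°) = -15.6504
b = 16*sin(168°) = 3.3266

16 cis(168°) = -15.6504 + 3.3266i


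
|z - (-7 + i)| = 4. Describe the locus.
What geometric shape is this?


|z - z0| = r is a circle with center z0 and radius r.
Center = (-7, 1), radius = 4

Circle with center (-7, 1) and radius 4


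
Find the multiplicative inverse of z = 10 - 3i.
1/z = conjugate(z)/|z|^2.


|z|^2 = 100+9 = 109
1/z = (10 + 3i)/109

1/z = 0.0917 + 0.0275i


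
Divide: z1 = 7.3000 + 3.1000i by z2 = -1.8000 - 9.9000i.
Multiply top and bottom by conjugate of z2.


Conjugate of z2 = -1.8000 + 9.9000i
Numerator: (7.3000 + 3.1000i)(-1.8000 + 9.9000i) = -43.8300 + 66.6900i
Denominator: (-1.8)^2 + (-9.9)^2 = 101.25
Result = (-43.8300 + 66.6900i)/101.25

-0.4329 + 0.6587i


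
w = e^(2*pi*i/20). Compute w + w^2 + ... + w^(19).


With w = e^(2*pi*i/20), all 20 of the 20th roots of unity w^0 = 1, w, ..., w^(19) sum to 0: 1 + w + ... + w^(19) = (1 - w^20)/(1 - w) = 0 since w^20 = 1, w ≠ 1.
Removing the root 1: w + w^2 + ... + w^(19) = 0 - 1 = -1

Sum = -1


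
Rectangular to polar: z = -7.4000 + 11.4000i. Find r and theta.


r = sqrt(54.76+129.96) = sqrt(184.72) = 13.5912
theta = atan2(11.4, -7.4) = 122.9885 degrees

r = 13.5912, theta = 122.9885 degrees


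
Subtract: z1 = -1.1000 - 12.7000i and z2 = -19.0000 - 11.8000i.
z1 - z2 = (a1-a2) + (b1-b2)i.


Real: -1.1 + 19 = 17.9
Imag: -12.7 + 11.8 = -0.9

17.9000 - 0.9000i


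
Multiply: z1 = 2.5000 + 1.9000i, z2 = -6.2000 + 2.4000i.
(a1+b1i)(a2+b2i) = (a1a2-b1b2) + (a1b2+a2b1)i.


Real = 2.5*(-6.2) - 1.9*2.4 = -15.5 - 4.56 = -20.06
Imag = 2.5*2.4 - (6.2)*1.9 = 6 - (11.78) = -5.78

-20.0600 - 5.7800i


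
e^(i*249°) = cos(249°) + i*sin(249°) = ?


cos(249°) = -0.3584
sin(249°) = -0.9336

e^(i*249°) = -0.3584 - 0.9336i


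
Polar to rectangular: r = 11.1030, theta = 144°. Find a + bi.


a = 11.1030*cos(144°) = 11.1030*(-0.80902) = -8.9825
b = 11.1030*sin(144°) = 11.1030*0.58779 = 6.5262

-8.9825 + 6.5262i


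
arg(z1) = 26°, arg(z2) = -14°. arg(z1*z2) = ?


arg(z1*z2) = 26° - 14° = 12°
Normalized to (-180°, 180°]: 12°

12°


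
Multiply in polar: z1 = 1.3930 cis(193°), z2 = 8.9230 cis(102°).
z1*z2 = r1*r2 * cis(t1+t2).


r = 1.3930 * 8.9230 = 12.4297
theta = 193° + 102° = 295° = 295° (mod 360)

12.4297 cis(295°)


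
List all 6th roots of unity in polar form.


The 6th roots of unity are cis(360k/6°) for k=0..5
Angle step = 360/6 = 60°
Primitive root: cis(60°)
Primitive root = 0.5000 + 0.8660i

6 roots at angles: 0°, 60°, 120°, 180°, 240°, 300°


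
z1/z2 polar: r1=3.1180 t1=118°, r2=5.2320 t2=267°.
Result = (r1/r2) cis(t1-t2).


r = 3.1180 / 5.2320 = 0.5959
theta = 118° - 267° = -149° = 211° (mod 360)

0.5959 cis(211°)


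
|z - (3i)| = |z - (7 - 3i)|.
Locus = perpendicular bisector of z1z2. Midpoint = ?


Equal distances means the locus is the perpendicular bisector of z1 and z2.
Midpoint = ((0+7)/2, (3+(-3))/2) = (3.5000, 0)

Perpendicular bisector through (3.5000, 0)


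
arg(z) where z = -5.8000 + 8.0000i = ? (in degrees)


Re = -5.8, Im = 8
arg = atan2(8, -5.8) = 125.9421 degrees

arg(z) = 125.9421 degrees


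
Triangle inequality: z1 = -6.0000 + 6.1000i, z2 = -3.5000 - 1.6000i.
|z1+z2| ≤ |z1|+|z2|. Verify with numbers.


|z1| = sqrt((-6)^2 + 6.1^2) = sqrt(73.21) = 8.5563
|z2| = sqrt((-3.5)^2 + (-1.6)^2) = sqrt(14.81) = 3.8484
z1+z2 = -9.5000 + 4.5000i
|z1+z2| = sqrt(110.5) = 10.5119
|z1|+|z2| = 8.5563 + 3.8484 = 12.4047

|z1+z2| = 10.5119 ≤ |z1|+|z2| = 12.4047 (verified)


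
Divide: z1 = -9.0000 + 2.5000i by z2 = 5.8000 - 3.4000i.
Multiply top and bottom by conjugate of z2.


Conjugate of z2 = 5.8000 + 3.4000i
Numerator: (-9.0000 + 2.5000i)(5.8000 + 3.4000i) = -60.7000 - 16.1000i
Denominator: 5.8^2 + (-3.4)^2 = 45.2
Result = (-60.7000 - 16.1000i)/45.2

-1.3429 - 0.3562i


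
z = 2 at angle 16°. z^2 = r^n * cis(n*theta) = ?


r^2 = 2^2 = 4
n*theta = 2*16° = 32° = 32° (mod 360)
a = 4*cos(32°) = 3.3922
b = 4*sin(32°) = 2.1197

4 cis(32°) = 3.3922 + 2.1197i


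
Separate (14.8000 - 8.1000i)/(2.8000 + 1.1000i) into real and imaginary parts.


Multiply by conjugate: (14.8000 - 8.1000i)(2.8000 - 1.1000i) / (2.8^2 + 1.1^2)
Numerator real = 14.8*2.8 - (8.1)*1.1 = 32.53
Numerator imag = -8.1*2.8 - 14.8*1.1 = -38.96
Denominator = 9.05
Re(z) = 32.53/9.05 = 3.5945
Im(z) = -38.96/9.05 = -4.3050

Re(z) = 3.5945, Im(z) = -4.3050


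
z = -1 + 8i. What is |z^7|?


|z| = sqrt(1+64) = sqrt(65) = 8.0623
|z^7| = |z|^7 = (sqrt(65))^7 = 65^3 * sqrt(65) = 274625*sqrt(65)

|z^7| = 274625*sqrt(65) ≈ 2214097.5341


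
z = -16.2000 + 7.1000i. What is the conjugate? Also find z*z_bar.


z_bar = -16.2000 - 7.1000i
z*z_bar = (-16.2)^2 + 7.1^2 = 262.44 + 50.41 = 312.85

z_bar = -16.2000 - 7.1000i, z*z_bar = 312.85


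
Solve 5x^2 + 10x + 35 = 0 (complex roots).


disc = 10^2 - 4*5*35 = 100 - 700 = -600
sqrt(|disc|) = sqrt(600) = 24.4949
Real part = -10/(2*5) = -1.0000
Imag part = 24.4949/(2*5) = 2.4495

-1.0000 ± 2.4495i


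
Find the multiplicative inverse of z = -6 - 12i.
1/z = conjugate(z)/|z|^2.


|z|^2 = 36+144 = 180
1/z = (-6 + 12i)/180

1/z = -0.0333 + 0.0667i


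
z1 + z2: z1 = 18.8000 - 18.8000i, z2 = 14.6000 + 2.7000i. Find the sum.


Real: 18.8 + 14.6 = 33.4
Imag: -18.8 + 2.7 = -16.1

33.4000 - 16.1000i


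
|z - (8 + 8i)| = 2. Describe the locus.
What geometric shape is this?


|z - z0| = r is a circle with center z0 and radius r.
Center = (8, 8), radius = 2

Circle with center (8, 8) and radius 2


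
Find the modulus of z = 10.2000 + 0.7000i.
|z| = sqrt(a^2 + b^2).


|z| = sqrt(10.2^2 + 0.7^2) = sqrt(104.04 + 0.49) = sqrt(104.53) = 10.2240

|z| = 10.2240


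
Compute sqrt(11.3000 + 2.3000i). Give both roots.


|z| = sqrt(127.69+5.29) = 11.5317
sqrt((|z|+a)/2) = sqrt((11.5317+11.3)/2) = sqrt(11.4158) = 3.3787
sqrt((|z|-a)/2) = sqrt((11.5317-11.3)/2) = sqrt(0.1158) = 0.3404

±(3.3787 + 0.3404i) i.e. 3.3787 + 0.3404i and -3.3787 - 0.3404i


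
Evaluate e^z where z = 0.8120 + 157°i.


e^0.8120 = 2.25241
cos(157°) = -0.920505
sin(157°) = 0.39073
Real = 2.25241*(-0.920505) = -2.0734
Imag = 2.25241*0.39073 = 0.8801

-2.0734 + 0.8801i


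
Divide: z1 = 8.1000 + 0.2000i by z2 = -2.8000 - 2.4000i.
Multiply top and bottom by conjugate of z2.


Conjugate of z2 = -2.8000 + 2.4000i
Numerator: (8.1000 + 0.2000i)(-2.8000 + 2.4000i) = -23.1600 + 18.8800i
Denominator: (-2.8)^2 + (-2.4)^2 = 13.6
Result = (-23.1600 + 18.8800i)/13.6

-1.7029 + 1.3882i


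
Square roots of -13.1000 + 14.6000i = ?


|z| = sqrt(171.61+213.16) = 19.6156
sqrt((|z|+a)/2) = sqrt((19.6156+(-13.1))/2) = sqrt(3.2578) = 1.8049
sqrt((|z|-a)/2) = sqrt((19.6156-(-13.1))/2) = sqrt(16.3578) = 4.0445

±(1.8049 + 4.0445i) i.e. 1.8049 + 4.0445i and -1.8049 - 4.0445i


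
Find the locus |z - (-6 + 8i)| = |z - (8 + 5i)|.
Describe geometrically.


Equal distances means the locus is the perpendicular bisector of z1 and z2.
Midpoint = ((-6+8)/2, (8+5)/2) = (1.0000, 6.5000)

Perpendicular bisector through (1.0000, 6.5000)


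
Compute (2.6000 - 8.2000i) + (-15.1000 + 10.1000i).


Real: 2.6 - 15.1 = -12.5
Imag: -8.2 + 10.1 = 1.9

-12.5000 + 1.9000i


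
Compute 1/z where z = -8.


|z|^2 = 64+0 = 64
1/z = (-8 - 0i)/64

1/z = -0.1250 + 0i


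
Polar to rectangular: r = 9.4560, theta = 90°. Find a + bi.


a = 9.4560*cos(90°) = 9.4560*0 = 0
b = 9.4560*sin(90°) = 9.4560*1 = 9.4560

0 + 9.4560i


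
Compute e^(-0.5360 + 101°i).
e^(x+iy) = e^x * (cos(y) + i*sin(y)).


e^-0.5360 = 0.5851
cos(101°) = -0.1908
sin(101°) = 0.9816
Real = 0.5851*(-0.1908) = -0.1116
Imag = 0.5851*0.9816 = 0.5743

-0.1116 + 0.5743i


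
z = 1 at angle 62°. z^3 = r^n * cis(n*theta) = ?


r^3 = 1^3 = 1
n*theta = 3*62° = 186° = 186° (mod 360)
a = 1*cos(186°) = -0.9945
b = 1*sin(186°) = -0.1045

1 cis(186°) = -0.9945 - 0.1045i


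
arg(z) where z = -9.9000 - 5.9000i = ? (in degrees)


Re = -9.9, Im = -5.9
arg = atan2(-5.9, -9.9) = -149.2068 degrees

arg(z) = -149.2068 degrees


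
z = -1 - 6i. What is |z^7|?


|z| = sqrt(1+36) = sqrt(37) = 6.0828
|z^7| = |z|^7 = (sqrt(37))^7 = 37^3 * sqrt(37) = 50653*sqrt(37)

|z^7| = 50653*sqrt(37) ≈ 308110.1704


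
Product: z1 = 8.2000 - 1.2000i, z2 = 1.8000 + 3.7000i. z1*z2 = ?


Real = 8.2*1.8 - (-1.2)*3.7 = 14.76 - (-4.44) = 19.2
Imag = 8.2*3.7 + 1.8*(-1.2) = 30.34 - (2.16) = 28.18

19.2000 + 28.1800i


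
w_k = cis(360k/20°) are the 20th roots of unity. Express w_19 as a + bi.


Angle = 360*19/20 = 342°
a = cos(342°) = 0.9511
b = sin(342°) = -0.3090

0.9511 - 0.3090i


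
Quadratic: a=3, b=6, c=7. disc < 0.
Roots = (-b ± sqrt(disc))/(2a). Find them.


disc = 6^2 - 4*3*7 = 36 - 84 = -48
sqrt(|disc|) = sqrt(48) = 6.9282
Real part = -6/(2*3) = -1.0000
Imag part = 6.9282/(2*3) = 1.1547

-1.0000 ± 1.1547i


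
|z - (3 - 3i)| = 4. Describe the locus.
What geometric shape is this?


|z - z0| = r is a circle with center z0 and radius r.
Center = (3, -3), radius = 4

Circle with center (3, -3) and radius 4


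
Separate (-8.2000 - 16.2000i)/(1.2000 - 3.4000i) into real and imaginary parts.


Multiply by conjugate: (-8.2000 - 16.2000i)(1.2000 + 3.4000i) / (1.2^2 + (-3.4)^2)
Numerator real = -8.2*1.2 - (16.2)*(-3.4) = 45.24
Numerator imag = -16.2*1.2 - (-8.2)*(-3.4) = -47.32
Denominator = 13
Re(z) = 45.24/13 = 3.4800
Im(z) = -47.32/13 = -3.6400

Re(z) = 3.4800, Im(z) = -3.6400


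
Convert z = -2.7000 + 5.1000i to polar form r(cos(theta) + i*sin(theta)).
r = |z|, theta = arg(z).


r = sqrt(7.29+26.01) = sqrt(33.3) = 5.7706
theta = atan2(5.1, -2.7) = 117.8973 degrees

r = 5.7706, theta = 117.8973 degrees


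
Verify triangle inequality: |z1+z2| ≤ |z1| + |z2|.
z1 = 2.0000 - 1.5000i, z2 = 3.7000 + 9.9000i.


|z1| = sqrt(2^2 + (-1.5)^2) = sqrt(6.25) = 2.5000
|z2| = sqrt(3.7^2 + 9.9^2) = sqrt(111.7) = 10.5688
z1+z2 = 5.7000 + 8.4000i
|z1+z2| = sqrt(103.05) = 10.1514
|z1|+|z2| = 2.5000 + 10.5688 = 13.0688

|z1+z2| = 10.1514 ≤ |z1|+|z2| = 13.0688 (verified)


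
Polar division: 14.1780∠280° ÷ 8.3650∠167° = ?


r = 14.1780 / 8.3650 = 1.6949
theta = 280° - 167° = 113° = 113° (mod 360)

1.6949 cis(113°)


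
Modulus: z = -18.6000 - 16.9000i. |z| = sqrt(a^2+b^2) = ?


|z| = sqrt((-18.6)^2 + (-16.9)^2) = sqrt(345.96 + 285.61) = sqrt(631.57) = 25.1311

|z| = 25.1311


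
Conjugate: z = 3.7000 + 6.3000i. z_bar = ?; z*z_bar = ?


z_bar = 3.7000 - 6.3000i
z*z_bar = 3.7^2 + 6.3^2 = 13.69 + 39.69 = 53.38

z_bar = 3.7000 - 6.3000i, z*z_bar = 53.38


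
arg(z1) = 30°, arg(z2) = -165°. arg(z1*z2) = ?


arg(z1*z2) = 30° - 165° = -135°
Normalized to (-180°, 180°]: -135°

-135°


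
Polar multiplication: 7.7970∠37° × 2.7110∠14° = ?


r = 7.7970 * 2.7110 = 21.1377
theta = 37° + 14° = 51° = 51° (mod 360)

21.1377 cis(51°)


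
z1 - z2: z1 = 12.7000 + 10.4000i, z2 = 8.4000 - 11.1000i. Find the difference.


Real: 12.7 - 8.4 = 4.3
Imag: 10.4 + 11.1 = 21.5

4.3000 + 21.5000i


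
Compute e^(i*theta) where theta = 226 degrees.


cos(226°) = -0.6947
sin(226°) = -0.7193

e^(i*226°) = -0.6947 - 0.7193i


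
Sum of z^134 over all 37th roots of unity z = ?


The roots are w_k = w^k with w = e^(2*pi*i/37), and (w^k)^134 = (w^134)^k.
So S = 1 + u + u^2 + ... + u^(36) with u = w^134.
134 = 3*37 + 23, so 134 is not a multiple of 37: u = (w^37)^3 * w^23 = w^23 ≠ 1 (w is a primitive 37th root), while u^37 = (w^37)^134 = 1.
Geometric series: S = (1 - u^37)/(1 - u) = (1 - 1)/(1 - u) = 0

S = 0


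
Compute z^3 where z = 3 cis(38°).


r^3 = 3^3 = 27
n*theta = 3*38° = 114° = 114° (mod 360)
a = 27*cos(114°) = -10.9819
b = 27*sin(114°) = 24.6657

27 cis(114°) = -10.9819 + 24.6657i


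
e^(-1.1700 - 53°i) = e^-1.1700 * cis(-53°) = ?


e^-1.1700 = 0.3104
cos(-53°) = 0.6018
sin(-53°) = -0.7986
Real = 0.3104*0.6018 = 0.1868
Imag = 0.3104*(-0.7986) = -0.2479

0.1868 - 0.2479i


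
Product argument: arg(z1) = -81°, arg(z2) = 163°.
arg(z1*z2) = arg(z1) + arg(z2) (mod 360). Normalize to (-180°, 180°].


arg(z1*z2) = -81° + 163° = 82°
Normalized to (-180°, 180°]: 82°

82°


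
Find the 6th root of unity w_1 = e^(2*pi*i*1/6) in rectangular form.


Angle = 360*1/6 = 60°
a = cos(60°) = 0.5000
b = sin(60°) = 0.8660

0.5000 + 0.8660i


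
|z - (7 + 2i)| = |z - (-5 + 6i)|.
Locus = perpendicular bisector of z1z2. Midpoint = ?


Equal distances means the locus is the perpendicular bisector of z1 and z2.
Midpoint = ((7+(-5))/2, (2+6)/2) = (1.0000, 4.0000)

Perpendicular bisector through (1.0000, 4.0000)


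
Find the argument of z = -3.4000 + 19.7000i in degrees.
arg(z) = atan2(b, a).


Re = -3.4, Im = 19.7
arg = atan2(19.7, -3.4) = 99.7921 degrees

arg(z) = 99.7921 degrees


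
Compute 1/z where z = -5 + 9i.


|z|^2 = 25+81 = 106
1/z = (-5 - 9i)/106

1/z = -0.0472 - 0.0849i


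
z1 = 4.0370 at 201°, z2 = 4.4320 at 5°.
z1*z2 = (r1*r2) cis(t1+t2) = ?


r = 4.0370 * 4.4320 = 17.8920
theta = 201° + 5° = 206° = 206° (mod 360)

17.8920 cis(206°)


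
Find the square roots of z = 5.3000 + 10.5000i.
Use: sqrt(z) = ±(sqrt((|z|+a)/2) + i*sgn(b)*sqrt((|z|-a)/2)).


|z| = sqrt(28.09+110.25) = 11.7618
sqrt((|z|+a)/2) = sqrt((11.7618+5.3)/2) = sqrt(8.5309) = 2.9208
sqrt((|z|-a)/2) = sqrt((11.7618-5.3)/2) = sqrt(3.2309) = 1.7975

±(2.9208 + 1.7975i) i.e. 2.9208 + 1.7975i and -2.9208 - 1.7975i


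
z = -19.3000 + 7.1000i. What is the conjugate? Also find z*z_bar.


z_bar = -19.3000 - 7.1000i
z*z_bar = (-19.3)^2 + 7.1^2 = 372.49 + 50.41 = 422.9

z_bar = -19.3000 - 7.1000i, z*z_bar = 422.9


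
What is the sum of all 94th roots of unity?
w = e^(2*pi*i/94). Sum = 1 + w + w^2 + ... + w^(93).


The sum of all 94th roots of unity is 0.
Geometric series: (1 - w^94)/(1 - w) = (1-1)/(1-w) = 0 since w^94 = 1, w ≠ 1.
Alternatively: coefficient of z^93 in z^94 - 1 is 0.

0


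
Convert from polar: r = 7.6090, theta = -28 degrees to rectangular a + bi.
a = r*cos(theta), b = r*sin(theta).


a = 7.6090*cos(-28°) = 7.6090*0.8829476 = 6.7183
b = 7.6090*sin(-28°) = 7.6090*(-0.46947) = -3.5722

6.7183 - 3.5722i


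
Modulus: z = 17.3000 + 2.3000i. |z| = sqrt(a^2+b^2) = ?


|z| = sqrt(17.3^2 + 2.3^2) = sqrt(299.29 + 5.29) = sqrt(304.58) = 17.4522

|z| = 17.4522


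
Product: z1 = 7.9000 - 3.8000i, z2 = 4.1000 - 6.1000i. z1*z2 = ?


Real = 7.9*4.1 - (-3.8)*(-6.1) = 32.39 - 23.18 = 9.21
Imag = 7.9*(-6.1) + 4.1*(-3.8) = -48.19 - (15.58) = -63.77

9.2100 - 63.7700i


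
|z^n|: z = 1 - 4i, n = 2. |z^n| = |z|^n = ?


|z| = sqrt(1+16) = sqrt(17) = 4.1231
|z^2| = |z|^2 = (sqrt(17))^2 = 17

|z^2| = 17


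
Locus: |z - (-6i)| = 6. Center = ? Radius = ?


|z - z0| = r is a circle with center z0 and radius r.
Center = (0, -6), radius = 6

Circle with center (0, -6) and radius 6


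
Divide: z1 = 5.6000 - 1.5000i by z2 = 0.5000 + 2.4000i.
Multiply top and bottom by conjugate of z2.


Conjugate of z2 = 0.5000 - 2.4000i
Numerator: (5.6000 - 1.5000i)(0.5000 - 2.4000i) = -0.8000 - 14.1900i
Denominator: 0.5^2 + 2.4^2 = 6.01
Result = (-0.8000 - 14.1900i)/6.01

-0.1331 - 2.3611i


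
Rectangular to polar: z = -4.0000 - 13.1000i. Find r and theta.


r = sqrt(16+171.61) = sqrt(187.61) = 13.6971
theta = atan2(-13.1, -4) = -106.9797 degrees

r = 13.6971, theta = -106.9797 degrees


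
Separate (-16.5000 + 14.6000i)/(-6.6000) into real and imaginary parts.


Multiply by conjugate: (-16.5000 + 14.6000i)(-6.6000) / ((-6.6)^2 + 0^2)
Numerator real = -16.5*(-6.6) + 14.6*0 = 108.9
Numerator imag = 14.6*(-6.6) - (-16.5)*0 = -96.36
Denominator = 43.56
Re(z) = 108.9/43.56 = 2.5000
Im(z) = -96.36/43.56 = -2.2121

Re(z) = 2.5000, Im(z) = -2.2121


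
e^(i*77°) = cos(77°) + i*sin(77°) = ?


cos(77°) = 0.2250
sin(77°) = 0.9744

e^(i*77°) = 0.2250 + 0.9744i


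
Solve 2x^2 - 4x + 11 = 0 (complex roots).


disc = (-4)^2 - 4*2*11 = 16 - 88 = -72
sqrt(|disc|) = sqrt(72) = 8.4853
Real part = 4/(2*2) = 1.0000
Imag part = 8.4853/(2*2) = 2.1213

1.0000 ± 2.1213i


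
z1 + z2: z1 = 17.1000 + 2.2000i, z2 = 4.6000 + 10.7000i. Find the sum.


Real: 17.1 + 4.6 = 21.7
Imag: 2.2 + 10.7 = 12.9

21.7000 + 12.9000i


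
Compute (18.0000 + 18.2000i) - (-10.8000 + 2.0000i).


Real: 18 + 10.8 = 28.8
Imag: 18.2 - 2 = 16.2

28.8000 + 16.2000i


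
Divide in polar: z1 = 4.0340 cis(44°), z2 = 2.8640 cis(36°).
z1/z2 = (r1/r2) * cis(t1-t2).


r = 4.0340 / 2.8640 = 1.4085
theta = 44° - 36° = 8° = 8° (mod 360)

1.4085 cis(8°)


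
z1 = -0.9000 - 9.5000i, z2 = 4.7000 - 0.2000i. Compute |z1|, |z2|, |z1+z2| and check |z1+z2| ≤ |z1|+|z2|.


|z1| = sqrt((-0.9)^2 + (-9.5)^2) = sqrt(91.06) = 9.5425
|z2| = sqrt(4.7^2 + (-0.2)^2) = sqrt(22.13) = 4.7043
z1+z2 = 3.8000 - 9.7000i
|z1+z2| = sqrt(108.53) = 10.4178
|z1|+|z2| = 9.5425 + 4.7043 = 14.2468

|z1+z2| = 10.4178 ≤ |z1|+|z2| = 14.2468 (verified)


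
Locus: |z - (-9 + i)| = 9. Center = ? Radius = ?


|z - z0| = r is a circle with center z0 and radius r.
Center = (-9, 1), radius = 9

Circle with center (-9, 1) and radius 9


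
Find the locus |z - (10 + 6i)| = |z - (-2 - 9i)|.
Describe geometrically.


Equal distances means the locus is the perpendicular bisector of z1 and z2.
Midpoint = ((10+(-2))/2, (6+(-9))/2) = (4.0000, -1.5000)

Perpendicular bisector through (4.0000, -1.5000)


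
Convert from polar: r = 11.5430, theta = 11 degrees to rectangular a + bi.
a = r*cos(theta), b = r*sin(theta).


a = 11.5430*cos(11°) = 11.5430*0.981627 = 11.3309
b = 11.5430*sin(11°) = 11.5430*0.19081 = 2.2025

11.3309 + 2.2025i


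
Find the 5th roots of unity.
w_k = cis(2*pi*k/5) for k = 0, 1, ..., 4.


The 5th roots of unity are cis(360k/5°) for k=0..4
Angle step = 360/5 = 72°
Primitive root: cis(72°)
Primitive root = 0.3090 + 0.9511i

5 roots at angles: 0°, 72°, 144°, 216°, 288°


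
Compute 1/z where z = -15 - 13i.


|z|^2 = 225+169 = 394
1/z = (-15 + 13i)/394

1/z = -0.0381 + 0.0330i


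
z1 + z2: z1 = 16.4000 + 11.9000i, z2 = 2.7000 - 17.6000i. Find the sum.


Real: 16.4 + 2.7 = 19.1
Imag: 11.9 - 17.6 = -5.7

19.1000 - 5.7000i


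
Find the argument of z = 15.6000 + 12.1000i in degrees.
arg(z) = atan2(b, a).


Re = 15.6, Im = 12.1
arg = atan2(12.1, 15.6) = 37.7986 degrees

arg(z) = 37.7986 degrees


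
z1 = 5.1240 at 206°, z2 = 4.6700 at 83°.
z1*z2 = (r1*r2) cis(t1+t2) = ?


r = 5.1240 * 4.6700 = 23.9291
theta = 206° + 83° = 289° = 289° (mod 360)

23.9291 cis(289°)


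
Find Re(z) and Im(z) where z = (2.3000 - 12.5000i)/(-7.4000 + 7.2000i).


Multiply by conjugate: (2.3000 - 12.5000i)(-7.4000 - 7.2000i) / ((-7.4)^2 + 7.2^2)
Numerator real = 2.3*(-7.4) - (12.5)*7.2 = -107.02
Numerator imag = -12.5*(-7.4) - 2.3*7.2 = 75.94
Denominator = 106.6
Re(z) = -107.02/106.6 = -1.0039
Im(z) = 75.94/106.6 = 0.7124

Re(z) = -1.0039, Im(z) = 0.7124


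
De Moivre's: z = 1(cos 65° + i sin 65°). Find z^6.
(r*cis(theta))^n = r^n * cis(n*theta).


r^6 = 1^6 = 1
n*theta = 6*65° = 390° = 30° (mod 360)
a = 1*cos(30°) = 0.8660
b = 1*sin(30°) = 0.5000

1 cis(30°) = 0.8660 + 0.5000i


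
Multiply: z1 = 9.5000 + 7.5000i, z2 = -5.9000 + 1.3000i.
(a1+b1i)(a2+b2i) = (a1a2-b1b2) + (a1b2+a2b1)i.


Real = 9.5*(-5.9) - 7.5*1.3 = -56.05 - 9.75 = -65.8
Imag = 9.5*1.3 - (5.9)*7.5 = 12.35 - (44.25) = -31.9

-65.8000 - 31.9000i


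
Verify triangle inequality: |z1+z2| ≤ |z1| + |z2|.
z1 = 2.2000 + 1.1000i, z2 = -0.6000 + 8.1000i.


|z1| = sqrt(2.2^2 + 1.1^2) = sqrt(6.05) = 2.4597
|z2| = sqrt((-0.6)^2 + 8.1^2) = sqrt(65.97) = 8.1222
z1+z2 = 1.6000 + 9.2000i
|z1+z2| = sqrt(87.2) = 9.3381
|z1|+|z2| = 2.4597 + 8.1222 = 10.5819

|z1+z2| = 9.3381 ≤ |z1|+|z2| = 10.5819 (verified)


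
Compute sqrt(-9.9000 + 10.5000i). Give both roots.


|z| = sqrt(98.01+110.25) = 14.4312
sqrt((|z|+a)/2) = sqrt((14.4312+(-9.9))/2) = sqrt(2.2656) = 1.5052
sqrt((|z|-a)/2) = sqrt((14.4312-(-9.9))/2) = sqrt(12.1656) = 3.4879

±(1.5052 + 3.4879i) i.e. 1.5052 + 3.4879i and -1.5052 - 3.4879i


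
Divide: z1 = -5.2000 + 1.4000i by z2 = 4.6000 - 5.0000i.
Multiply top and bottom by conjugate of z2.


Conjugate of z2 = 4.6000 + 5.0000i
Numerator: (-5.2000 + 1.4000i)(4.6000 + 5.0000i) = -30.9200 - 19.5600i
Denominator: 4.6^2 + (-5)^2 = 46.16
Result = (-30.9200 - 19.5600i)/46.16

-0.6698 - 0.4237i


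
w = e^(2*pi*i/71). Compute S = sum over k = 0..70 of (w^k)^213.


The roots are w_k = w^k with w = e^(2*pi*i/71), and (w^k)^213 = (w^213)^k.
So S = 1 + u + u^2 + ... + u^(70) with u = w^213.
213 = 3*71 + 0, so 213 is a multiple of 71 and u = (w^71)^3 = 1.
Every one of the 71 terms equals 1: S = 71

S = 71


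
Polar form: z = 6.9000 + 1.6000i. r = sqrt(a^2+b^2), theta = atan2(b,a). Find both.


r = sqrt(47.61+2.56) = sqrt(50.17) = 7.0831
theta = atan2(1.6, 6.9) = 13.0552 degrees

r = 7.0831, theta = 13.0552 degrees


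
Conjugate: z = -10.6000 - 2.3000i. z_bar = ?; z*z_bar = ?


z_bar = -10.6000 + 2.3000i
z*z_bar = (-10.6)^2 + (-2.3)^2 = 112.36 + 5.29 = 117.65

z_bar = -10.6000 + 2.3000i, z*z_bar = 117.65


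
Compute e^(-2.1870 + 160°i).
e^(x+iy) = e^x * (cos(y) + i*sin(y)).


e^-2.1870 = 0.1123
cos(160°) = -0.9397
sin(160°) = 0.342
Real = 0.1123*(-0.9397) = -0.1055
Imag = 0.1123*0.342 = 0.0384

-0.1055 + 0.0384i


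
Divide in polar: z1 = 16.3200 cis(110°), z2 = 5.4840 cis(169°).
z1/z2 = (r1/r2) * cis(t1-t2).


r = 16.3200 / 5.4840 = 2.9759
theta = 110° - 169° = -59° = 301° (mod 360)

2.9759 cis(301°)


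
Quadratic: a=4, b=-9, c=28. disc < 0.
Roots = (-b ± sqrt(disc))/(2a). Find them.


disc = (-9)^2 - 4*4*28 = 81 - 448 = -367
sqrt(|disc|) = sqrt(367) = 19.1572
Real part = 9/(2*4) = 1.1250
Imag part = 19.1572/(2*4) = 2.3947

1.1250 ± 2.3947i


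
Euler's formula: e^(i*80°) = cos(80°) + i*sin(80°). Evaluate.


cos(80°) = 0.1736
sin(80°) = 0.9848

e^(i*80°) = 0.1736 + 0.9848i


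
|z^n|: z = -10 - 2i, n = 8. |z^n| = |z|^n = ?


|z| = sqrt(100+4) = sqrt(104) = 10.1980
|z^8| = |z|^8 = (sqrt(104))^8 = 104^4 = 116985856

|z^8| = 116985856


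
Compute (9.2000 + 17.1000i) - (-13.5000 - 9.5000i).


Real: 9.2 + 13.5 = 22.7
Imag: 17.1 + 9.5 = 26.6

22.7000 + 26.6000i


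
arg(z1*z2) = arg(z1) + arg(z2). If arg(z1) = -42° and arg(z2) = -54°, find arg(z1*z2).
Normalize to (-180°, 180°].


arg(z1*z2) = -42° - 54° = -96°
Normalized to (-180°, 180°]: -96°

-96°


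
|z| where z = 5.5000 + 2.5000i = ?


|z| = sqrt(5.5^2 + 2.5^2) = sqrt(30.25 + 6.25) = sqrt(36.5) = 6.0415

|z| = 6.0415


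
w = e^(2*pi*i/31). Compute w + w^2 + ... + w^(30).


With w = e^(2*pi*i/31), all 31 of the 31th roots of unity w^0 = 1, w, ..., w^(30) sum to 0: 1 + w + ... + w^(30) = (1 - w^31)/(1 - w) = 0 since w^31 = 1, w ≠ 1.
Removing the root 1: w + w^2 + ... + w^(30) = 0 - 1 = -1

Sum = -1


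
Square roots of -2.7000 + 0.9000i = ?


|z| = sqrt(7.29+0.81) = 2.8460
sqrt((|z|+a)/2) = sqrt((2.8460+(-2.7))/2) = sqrt(0.0730) = 0.2702
sqrt((|z|-a)/2) = sqrt((2.8460-(-2.7))/2) = sqrt(2.7730) = 1.6652

±(0.2702 + 1.6652i) i.e. 0.2702 + 1.6652i and -0.2702 - 1.6652i


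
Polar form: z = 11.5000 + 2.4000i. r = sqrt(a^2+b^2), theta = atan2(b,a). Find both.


r = sqrt(132.25+5.76) = sqrt(138.01) = 11.7478
theta = atan2(2.4, 11.5) = 11.7882 degrees

r = 11.7478, theta = 11.7882 degrees


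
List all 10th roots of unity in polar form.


The 10th roots of unity are cis(360k/10°) for k=0..9
Angle step = 360/10 = 36°
Primitive root: cis(36°)
Primitive root = 0.8090 + 0.5878i

10 roots at angles: 0°, 36°, 72°, 108°, 144°, 180°, 216°, 252°, 288°, 324°


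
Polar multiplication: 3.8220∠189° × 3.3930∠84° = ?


r = 3.8220 * 3.3930 = 12.9680
theta = 189° + 84° = 273° = 273° (mod 360)

12.9680 cis(273°)


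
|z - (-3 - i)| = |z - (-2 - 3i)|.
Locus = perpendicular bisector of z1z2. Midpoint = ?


Equal distances means the locus is the perpendicular bisector of z1 and z2.
Midpoint = ((-3+(-2))/2, (-1+(-3))/2) = (-2.5000, -2.0000)

Perpendicular bisector through (-2.5000, -2.0000)


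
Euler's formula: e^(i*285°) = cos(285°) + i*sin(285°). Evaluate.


cos(285°) = 0.2588
sin(285°) = -0.9659

e^(i*285°) = 0.2588 - 0.9659i


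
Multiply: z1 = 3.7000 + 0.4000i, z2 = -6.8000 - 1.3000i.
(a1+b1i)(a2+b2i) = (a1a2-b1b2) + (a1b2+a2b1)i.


Real = 3.7*(-6.8) - 0.4*(-1.3) = -25.16 - (-0.52) = -24.64
Imag = 3.7*(-1.3) - (6.8)*0.4 = -4.81 - (2.72) = -7.53

-24.6400 - 7.5300i


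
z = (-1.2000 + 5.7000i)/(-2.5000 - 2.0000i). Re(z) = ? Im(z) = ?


Multiply by conjugate: (-1.2000 + 5.7000i)(-2.5000 + 2.0000i) / ((-2.5)^2 + (-2)^2)
Numerator real = -1.2*(-2.5) + 5.7*(-2) = -8.4
Numerator imag = 5.7*(-2.5) - (-1.2)*(-2) = -16.65
Denominator = 10.25
Re(z) = -8.4/10.25 = -0.8195
Im(z) = -16.65/10.25 = -1.6244

Re(z) = -0.8195, Im(z) = -1.6244


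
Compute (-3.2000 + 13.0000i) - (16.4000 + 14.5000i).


Real: -3.2 - 16.4 = -19.6
Imag: 13 - 14.5 = -1.5

-19.6000 - 1.5000i


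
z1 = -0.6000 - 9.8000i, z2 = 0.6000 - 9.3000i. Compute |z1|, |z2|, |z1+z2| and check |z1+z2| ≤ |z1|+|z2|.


|z1| = sqrt((-0.6)^2 + (-9.8)^2) = sqrt(96.4) = 9.8184
|z2| = sqrt(0.6^2 + (-9.3)^2) = sqrt(86.85) = 9.3193
z1+z2 = -19.1000i
|z1+z2| = sqrt(364.81) = 19.1000
|z1|+|z2| = 9.8184 + 9.3193 = 19.1377

|z1+z2| = 19.1000 ≤ |z1|+|z2| = 19.1377 (verified)


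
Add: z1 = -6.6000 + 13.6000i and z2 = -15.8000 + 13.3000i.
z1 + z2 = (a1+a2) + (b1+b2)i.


Real: -6.6 - 15.8 = -22.4
Imag: 13.6 + 13.3 = 26.9

-22.4000 + 26.9000i


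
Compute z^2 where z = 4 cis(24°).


r^2 = 4^2 = 16
n*theta = 2*24° = 48° = 48° (mod 360)
a = 16*cos(48°) = 10.7061
b = 16*sin(48°) = 11.8903

16 cis(48°) = 10.7061 + 11.8903i


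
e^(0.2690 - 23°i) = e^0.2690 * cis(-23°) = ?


e^0.2690 = 1.30866
cos(-23°) = 0.9205
sin(-23°) = -0.3907
Real = 1.30866*0.9205 = 1.2046
Imag = 1.30866*(-0.3907) = -0.5113

1.2046 - 0.5113i


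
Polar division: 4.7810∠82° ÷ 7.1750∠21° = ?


r = 4.7810 / 7.1750 = 0.6663
theta = 82° - 21° = 61° = 61° (mod 360)

0.6663 cis(61°)


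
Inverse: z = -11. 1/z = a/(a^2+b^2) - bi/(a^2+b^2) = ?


|z|^2 = 121+0 = 121
1/z = (-11 - 0i)/121

1/z = -0.0909 + 0i


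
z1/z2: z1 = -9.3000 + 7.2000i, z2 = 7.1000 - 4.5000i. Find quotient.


Conjugate of z2 = 7.1000 + 4.5000i
Numerator: (-9.3000 + 7.2000i)(7.1000 + 4.5000i) = -98.4300 + 9.2700i
Denominator: 7.1^2 + (-4.5)^2 = 70.66
Result = (-98.4300 + 9.2700i)/70.66

-1.3930 + 0.1312i


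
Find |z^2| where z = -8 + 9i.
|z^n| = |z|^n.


|z| = sqrt(64+81) = sqrt(145) = 12.0416
|z^2| = |z|^2 = (sqrt(145))^2 = 145

|z^2| = 145


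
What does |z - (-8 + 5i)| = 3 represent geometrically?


|z - z0| = r is a circle with center z0 and radius r.
Center = (-8, 5), radius = 3

Circle with center (-8, 5) and radius 3


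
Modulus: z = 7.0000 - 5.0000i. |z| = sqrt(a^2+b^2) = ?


|z| = sqrt(7^2 + (-5)^2) = sqrt(49 + 25) = sqrt(74) = 8.6023

|z| = 8.6023


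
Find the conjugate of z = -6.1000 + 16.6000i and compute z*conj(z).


z_bar = -6.1000 - 16.6000i
z*z_bar = (-6.1)^2 + 16.6^2 = 37.21 + 275.56 = 312.77

z_bar = -6.1000 - 16.6000i, z*z_bar = 312.77


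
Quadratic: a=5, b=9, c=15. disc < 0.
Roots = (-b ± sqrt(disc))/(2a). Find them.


disc = 9^2 - 4*5*15 = 81 - 300 = -219
sqrt(|disc|) = sqrt(219) = 14.7986
Real part = -9/(2*5) = -0.9000
Imag part = 14.7986/(2*5) = 1.4799

-0.9000 ± 1.4799i


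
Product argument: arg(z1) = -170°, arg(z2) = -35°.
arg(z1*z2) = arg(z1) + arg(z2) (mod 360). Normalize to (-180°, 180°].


arg(z1*z2) = -170° - 35° = -205°
Normalized to (-180°, 180°]: 155°

155°


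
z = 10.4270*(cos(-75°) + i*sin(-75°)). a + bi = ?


a = 10.4270*cos(-75°) = 10.4270*0.25882 = 2.6987
b = 10.4270*sin(-75°) = 10.4270*(-0.965926) = -10.0717

2.6987 - 10.0717i


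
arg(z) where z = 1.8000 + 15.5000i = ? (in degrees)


Re = 1.8, Im = 15.5
arg = atan2(15.5, 1.8) = 83.3760 degrees

arg(z) = 83.3760 degrees


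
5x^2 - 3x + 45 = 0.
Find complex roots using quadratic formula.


disc = (-3)^2 - 4*5*45 = 9 - 900 = -891
sqrt(|disc|) = sqrt(891) = 29.8496
Real part = 3/(2*5) = 0.3000
Imag part = 29.8496/(2*5) = 2.9850

0.3000 ± 2.9850i


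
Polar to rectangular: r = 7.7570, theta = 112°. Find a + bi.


a = 7.7570*cos(112°) = 7.7570*(-0.3746) = -2.9058
b = 7.7570*sin(112°) = 7.7570*0.927184 = 7.1922

-2.9058 + 7.1922i


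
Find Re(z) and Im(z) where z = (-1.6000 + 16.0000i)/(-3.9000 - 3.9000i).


Multiply by conjugate: (-1.6000 + 16.0000i)(-3.9000 + 3.9000i) / ((-3.9)^2 + (-3.9)^2)
Numerator real = -1.6*(-3.9) + 16*(-3.9) = -56.16
Numerator imag = 16*(-3.9) - (-1.6)*(-3.9) = -68.64
Denominator = 30.42
Re(z) = -56.16/30.42 = -1.8462
Im(z) = -68.64/30.42 = -2.2564

Re(z) = -1.8462, Im(z) = -2.2564


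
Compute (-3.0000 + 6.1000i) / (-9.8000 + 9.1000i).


Conjugate of z2 = -9.8000 - 9.1000i
Numerator: (-3.0000 + 6.1000i)(-9.8000 - 9.1000i) = 84.9100 - 32.4800i
Denominator: (-9.8)^2 + 9.1^2 = 178.85
Result = (84.9100 - 32.4800i)/178.85

0.4748 - 0.1816i


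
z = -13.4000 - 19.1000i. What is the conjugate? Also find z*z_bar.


z_bar = -13.4000 + 19.1000i
z*z_bar = (-13.4)^2 + (-19.1)^2 = 179.56 + 364.81 = 544.37

z_bar = -13.4000 + 19.1000i, z*z_bar = 544.37


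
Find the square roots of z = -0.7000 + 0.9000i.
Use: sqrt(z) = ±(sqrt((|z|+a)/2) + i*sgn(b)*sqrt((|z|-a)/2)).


|z| = sqrt(0.49+0.81) = 1.1402
sqrt((|z|+a)/2) = sqrt((1.1402+(-0.7))/2) = sqrt(0.2201) = 0.4691
sqrt((|z|-a)/2) = sqrt((1.1402-(-0.7))/2) = sqrt(0.9201) = 0.9592

±(0.4691 + 0.9592i) i.e. 0.4691 + 0.9592i and -0.4691 - 0.9592i


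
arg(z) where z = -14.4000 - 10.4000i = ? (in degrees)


Re = -14.4, Im = -10.4
arg = atan2(-10.4, -14.4) = -144.1623 degrees

arg(z) = -144.1623 degrees


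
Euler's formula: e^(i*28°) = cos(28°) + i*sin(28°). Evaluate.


cos(28°) = 0.8829
sin(28°) = 0.4695

e^(i*28°) = 0.8829 + 0.4695i


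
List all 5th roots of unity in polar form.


The 5th roots of unity are cis(360k/5°) for k=0..4
Angle step = 360/5 = 72°
Primitive root: cis(72°)
Primitive root = 0.3090 + 0.9511i

5 roots at angles: 0°, 72°, 144°, 216°, 288°


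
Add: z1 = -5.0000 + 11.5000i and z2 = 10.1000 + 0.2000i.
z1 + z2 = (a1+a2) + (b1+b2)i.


Real: -5 + 10.1 = 5.1
Imag: 11.5 + 0.2 = 11.7

5.1000 + 11.7000i


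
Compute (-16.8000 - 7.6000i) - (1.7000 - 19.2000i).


Real: -16.8 - 1.7 = -18.5
Imag: -7.6 + 19.2 = 11.6

-18.5000 + 11.6000i


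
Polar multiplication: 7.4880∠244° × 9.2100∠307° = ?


r = 7.4880 * 9.2100 = 68.9645
theta = 244° + 307° = 551° = 191° (mod 360)

68.9645 cis(191°)


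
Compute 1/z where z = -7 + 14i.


|z|^2 = 49+196 = 245
1/z = (-7 - 14i)/245

1/z = -0.0286 - 0.0571i


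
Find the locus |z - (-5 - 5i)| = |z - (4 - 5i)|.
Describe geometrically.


Equal distances means the locus is the perpendicular bisector of z1 and z2.
Midpoint = ((-5+4)/2, (-5+(-5))/2) = (-0.5000, -5.0000)

Perpendicular bisector through (-0.5000, -5.0000)


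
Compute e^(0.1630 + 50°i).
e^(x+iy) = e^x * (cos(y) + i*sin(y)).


e^0.1630 = 1.17704
cos(50°) = 0.6428
sin(50°) = 0.76604
Real = 1.17704*0.6428 = 0.7566
Imag = 1.17704*0.76604 = 0.9017

0.7566 + 0.9017i


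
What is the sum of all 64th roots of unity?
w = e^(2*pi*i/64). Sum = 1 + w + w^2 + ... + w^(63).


The sum of all 64th roots of unity is 0.
Geometric series: (1 - w^64)/(1 - w) = (1-1)/(1-w) = 0 since w^64 = 1, w ≠ 1.
Alternatively: coefficient of z^63 in z^64 - 1 is 0.

0


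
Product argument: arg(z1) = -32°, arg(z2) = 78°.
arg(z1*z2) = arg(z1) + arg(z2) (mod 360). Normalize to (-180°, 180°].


arg(z1*z2) = -32° + 78° = 46°
Normalized to (-180°, 180°]: 46°

46°


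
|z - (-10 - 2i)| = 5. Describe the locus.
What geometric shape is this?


|z - z0| = r is a circle with center z0 and radius r.
Center = (-10, -2), radius = 5

Circle with center (-10, -2) and radius 5


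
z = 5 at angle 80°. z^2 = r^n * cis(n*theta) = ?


r^2 = 5^2 = 25
n*theta = 2*80° = 160° = 160° (mod 360)
a = 25*cos(160°) = -23.4923
b = 25*sin(160°) = 8.5505

25 cis(160°) = -23.4923 + 8.5505i


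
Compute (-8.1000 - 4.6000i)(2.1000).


Real = -8.1*2.1 - (-4.6)*0 = -17.01 - 0 = -17.01
Imag = -8.1*0 + 2.1*(-4.6) = 0 - (9.66) = -9.66

-17.0100 - 9.6600i


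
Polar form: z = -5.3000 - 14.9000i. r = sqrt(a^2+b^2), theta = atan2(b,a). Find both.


r = sqrt(28.09+222.01) = sqrt(250.1) = 15.8146
theta = atan2(-14.9, -5.3) = -109.5807 degrees

r = 15.8146, theta = -109.5807 degrees


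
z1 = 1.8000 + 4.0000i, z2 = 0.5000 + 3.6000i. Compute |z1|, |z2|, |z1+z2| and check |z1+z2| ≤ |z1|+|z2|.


|z1| = sqrt(1.8^2 + 4^2) = sqrt(19.24) = 4.3863
|z2| = sqrt(0.5^2 + 3.6^2) = sqrt(13.21) = 3.6346
z1+z2 = 2.3000 + 7.6000i
|z1+z2| = sqrt(63.05) = 7.9404
|z1|+|z2| = 4.3863 + 3.6346 = 8.0209

|z1+z2| = 7.9404 ≤ |z1|+|z2| = 8.0209 (verified)


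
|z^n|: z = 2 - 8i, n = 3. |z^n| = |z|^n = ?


|z| = sqrt(4+64) = sqrt(68) = 8.2462
|z^3| = |z|^3 = (sqrt(68))^3 = 68*sqrt(68)

|z^3| = 68*sqrt(68) ≈ 560.7424


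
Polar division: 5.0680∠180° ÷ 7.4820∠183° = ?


r = 5.0680 / 7.4820 = 0.6774
theta = 180° - 183° = -3° = 357° (mod 360)

0.6774 cis(357°)


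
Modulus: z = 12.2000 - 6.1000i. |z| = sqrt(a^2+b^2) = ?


|z| = sqrt(12.2^2 + (-6.1)^2) = sqrt(148.84 + 37.21) = sqrt(186.05) = 13.6400

|z| = 13.6400


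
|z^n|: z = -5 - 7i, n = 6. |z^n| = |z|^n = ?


|z| = sqrt(25+49) = sqrt(74) = 8.6023
|z^6| = |z|^6 = (sqrt(74))^6 = 74^3 = 405224

|z^6| = 405224


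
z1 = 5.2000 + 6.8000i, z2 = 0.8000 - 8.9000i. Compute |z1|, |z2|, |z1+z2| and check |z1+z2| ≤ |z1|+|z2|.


|z1| = sqrt(5.2^2 + 6.8^2) = sqrt(73.28) = 8.5604
|z2| = sqrt(0.8^2 + (-8.9)^2) = sqrt(79.85) = 8.9359
z1+z2 = 6.0000 - 2.1000i
|z1+z2| = sqrt(40.41) = 6.3569
|z1|+|z2| = 8.5604 + 8.9359 = 17.4963

|z1+z2| = 6.3569 ≤ |z1|+|z2| = 17.4963 (verified)


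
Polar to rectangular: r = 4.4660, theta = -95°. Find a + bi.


a = 4.4660*cos(-95°) = 4.4660*(-0.087156) = -0.3892
b = 4.4660*sin(-95°) = 4.4660*(-0.9962) = -4.4490

-0.3892 - 4.4490i


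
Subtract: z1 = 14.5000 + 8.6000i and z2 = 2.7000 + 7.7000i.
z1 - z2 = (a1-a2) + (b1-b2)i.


Real: 14.5 - 2.7 = 11.8
Imag: 8.6 - 7.7 = 0.9

11.8000 + 0.9000i


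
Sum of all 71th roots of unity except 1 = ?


With w = e^(2*pi*i/71), all 71 of the 71th roots of unity w^0 = 1, w, ..., w^(70) sum to 0: 1 + w + ... + w^(70) = (1 - w^71)/(1 - w) = 0 since w^71 = 1, w ≠ 1.
Removing the root 1: w + w^2 + ... + w^(70) = 0 - 1 = -1

Sum = -1


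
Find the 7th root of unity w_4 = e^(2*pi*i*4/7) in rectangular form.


Angle = 360*4/7 = 205.7143°
a = cos(205.7143°) = -0.9010
b = sin(205.7143°) = -0.4339

-0.9010 - 0.4339i


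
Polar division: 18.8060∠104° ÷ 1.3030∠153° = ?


r = 18.8060 / 1.3030 = 14.4328
theta = 104° - 153° = -49° = 311° (mod 360)

14.4328 cis(311°)


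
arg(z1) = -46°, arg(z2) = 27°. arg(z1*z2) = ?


arg(z1*z2) = -46° + 27° = -19°
Normalized to (-180°, 180°]: -19°

-19°


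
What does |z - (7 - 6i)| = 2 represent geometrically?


|z - z0| = r is a circle with center z0 and radius r.
Center = (7, -6), radius = 2

Circle with center (7, -6) and radius 2


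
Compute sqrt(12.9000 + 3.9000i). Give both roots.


|z| = sqrt(166.41+15.21) = 13.4766
sqrt((|z|+a)/2) = sqrt((13.4766+12.9)/2) = sqrt(13.1883) = 3.6316
sqrt((|z|-a)/2) = sqrt((13.4766-12.9)/2) = sqrt(0.2883) = 0.5370

±(3.6316 + 0.5370i) i.e. 3.6316 + 0.5370i and -3.6316 - 0.5370i


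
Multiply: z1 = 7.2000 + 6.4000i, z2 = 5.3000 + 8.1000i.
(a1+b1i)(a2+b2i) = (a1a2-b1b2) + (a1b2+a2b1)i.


Real = 7.2*5.3 - 6.4*8.1 = 38.16 - 51.84 = -13.68
Imag = 7.2*8.1 + 5.3*6.4 = 58.32 + 33.92 = 92.24

-13.6800 + 92.2400i


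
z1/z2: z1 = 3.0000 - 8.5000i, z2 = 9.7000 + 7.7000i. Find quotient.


Conjugate of z2 = 9.7000 - 7.7000i
Numerator: (3.0000 - 8.5000i)(9.7000 - 7.7000i) = -36.3500 - 105.5500i
Denominator: 9.7^2 + 7.7^2 = 153.38
Result = (-36.3500 - 105.5500i)/153.38

-0.2370 - 0.6882i


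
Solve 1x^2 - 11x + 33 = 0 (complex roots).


disc = (-11)^2 - 4*1*33 = 121 - 132 = -11
sqrt(|disc|) = sqrt(11) = 3.3166
Real part = 11/(2*1) = 5.5000
Imag part = 3.3166/(2*1) = 1.6583

5.5000 ± 1.6583i


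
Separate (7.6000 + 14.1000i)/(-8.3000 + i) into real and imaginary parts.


Multiply by conjugate: (7.6000 + 14.1000i)(-8.3000 - i) / ((-8.3)^2 + 1^2)
Numerator real = 7.6*(-8.3) + 14.1*1 = -48.98
Numerator imag = 14.1*(-8.3) - 7.6*1 = -124.63
Denominator = 69.89
Re(z) = -48.98/69.89 = -0.7008
Im(z) = -124.63/69.89 = -1.7832

Re(z) = -0.7008, Im(z) = -1.7832


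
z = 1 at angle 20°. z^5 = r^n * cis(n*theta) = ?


r^5 = 1^5 = 1
n*theta = 5*20° = 100° = 100° (mod 360)
a = 1*cos(100°) = -0.1736
b = 1*sin(100°) = 0.9848

1 cis(100°) = -0.1736 + 0.9848i


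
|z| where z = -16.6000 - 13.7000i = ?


|z| = sqrt((-16.6)^2 + (-13.7)^2) = sqrt(275.56 + 187.69) = sqrt(463.25) = 21.5232

|z| = 21.5232


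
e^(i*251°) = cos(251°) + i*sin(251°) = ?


cos(251°) = -0.3256
sin(251°) = -0.9455

e^(i*251°) = -0.3256 - 0.9455i


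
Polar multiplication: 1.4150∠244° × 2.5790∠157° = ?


r = 1.4150 * 2.5790 = 3.6493
theta = 244° + 157° = 401° = 41° (mod 360)

3.6493 cis(41°)


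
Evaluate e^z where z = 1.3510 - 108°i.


e^1.3510 = 3.8613
cos(-108°) = -0.30902
sin(-108°) = -0.95106
Real = 3.8613*(-0.30902) = -1.1932
Imag = 3.8613*(-0.95106) = -3.6723

-1.1932 - 3.6723i


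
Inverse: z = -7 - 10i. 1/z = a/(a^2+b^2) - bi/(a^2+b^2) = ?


|z|^2 = 49+100 = 149
1/z = (-7 + 10i)/149

1/z = -0.0470 + 0.0671i


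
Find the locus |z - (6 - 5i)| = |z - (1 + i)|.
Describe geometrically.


Equal distances means the locus is the perpendicular bisector of z1 and z2.
Midpoint = ((6+1)/2, (-5+1)/2) = (3.5000, -2.0000)

Perpendicular bisector through (3.5000, -2.0000)
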